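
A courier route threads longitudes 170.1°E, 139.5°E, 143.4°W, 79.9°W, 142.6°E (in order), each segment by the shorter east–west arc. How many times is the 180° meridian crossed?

Leg 1: +170.1° → +139.5°, shortest Δλ = -30.6° (west) — does not cross 180°.
Leg 2: +139.5° → -143.4°, shortest Δλ = 77.1° (east) — crosses 180°.
Leg 3: -143.4° → -79.9°, shortest Δλ = 63.5° (east) — does not cross 180°.
Leg 4: -79.9° → +142.6°, shortest Δλ = -137.5° (west) — crosses 180°.
Total crossings: 2.

2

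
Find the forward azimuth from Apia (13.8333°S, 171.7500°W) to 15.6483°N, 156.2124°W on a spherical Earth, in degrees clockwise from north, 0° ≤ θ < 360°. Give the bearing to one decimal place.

Δλ = -156.2124 − -171.7500 = 15.5376°.
θ = atan2( sin Δλ · cos φ₂ , cos φ₁ · sin φ₂ − sin φ₁ · cos φ₂ · cos Δλ )
  = atan2(0.25794, 0.48373) = 28.068° → normalised to [0°, 360°): 28.068°.

28.1°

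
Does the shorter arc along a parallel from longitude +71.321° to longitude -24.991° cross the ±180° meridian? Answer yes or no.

Signed shortest Δλ = ((-24.991 − 71.321 + 180) mod 360) − 180 = -96.312°.
Going west by 96.312° from +71.321° reaches -24.991° without touching 180°.

No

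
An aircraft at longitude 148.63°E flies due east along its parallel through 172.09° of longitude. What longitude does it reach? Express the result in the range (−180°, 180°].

39.28°W

Start at +148.63°; shift +172.09° → +320.72°.
+320.72° lies outside (−180°, 180°]; subtract 360° → -39.28°.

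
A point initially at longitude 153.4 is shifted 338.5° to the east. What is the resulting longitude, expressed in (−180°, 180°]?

+131.9°

Start at +153.4°; shift +338.5° → +491.9°.
+491.9° lies outside (−180°, 180°]; subtract 360° → +131.9°.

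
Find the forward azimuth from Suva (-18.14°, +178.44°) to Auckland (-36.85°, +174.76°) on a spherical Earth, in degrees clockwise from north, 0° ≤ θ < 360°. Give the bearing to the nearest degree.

Δλ = 174.76 − 178.44 = -3.68°.
θ = atan2( sin Δλ · cos φ₂ , cos φ₁ · sin φ₂ − sin φ₁ · cos φ₂ · cos Δλ )
  = atan2(-0.05136, -0.32129) = -170.918° → normalised to [0°, 360°): 189.082°.

189°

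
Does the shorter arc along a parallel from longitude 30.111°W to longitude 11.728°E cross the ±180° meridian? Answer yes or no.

Signed shortest Δλ = ((11.728 − -30.111 + 180) mod 360) − 180 = 41.839°.
Going east by 41.839° from -30.111° reaches +11.728° without touching 180°.

No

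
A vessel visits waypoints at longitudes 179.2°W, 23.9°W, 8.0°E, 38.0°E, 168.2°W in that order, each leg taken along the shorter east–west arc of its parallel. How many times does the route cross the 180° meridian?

Leg 1: -179.2° → -23.9°, shortest Δλ = 155.3° (east) — does not cross 180°.
Leg 2: -23.9° → +8.0°, shortest Δλ = 31.9° (east) — does not cross 180°.
Leg 3: +8.0° → +38.0°, shortest Δλ = 30.0° (east) — does not cross 180°.
Leg 4: +38.0° → -168.2°, shortest Δλ = 153.8° (east) — crosses 180°.
Total crossings: 1.

1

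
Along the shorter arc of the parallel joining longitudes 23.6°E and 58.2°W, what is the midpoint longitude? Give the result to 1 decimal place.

Signed shortest Δλ from +23.6° to -58.2° is -81.8°.
Midpoint longitude = +23.6° + (-81.8°)/2 = +23.6° − 40.9° = -17.3°.

17.3°W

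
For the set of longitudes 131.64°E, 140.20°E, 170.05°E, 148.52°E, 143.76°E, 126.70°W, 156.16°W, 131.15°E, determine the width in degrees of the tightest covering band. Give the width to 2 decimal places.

Sort the longitudes: -156.16°, -126.70°, +131.15°, +131.64°, +140.20°, +143.76°, +148.52°, +170.05°.
Eastward gaps between consecutive values (wrapping around): 29.46°, 257.85°, 0.49°, 8.56°, 3.56°, 4.76°, 21.53°, 33.79°.
Largest gap = 257.85° ⇒ minimal covering band is its complement: 360° − 257.85° = 102.15°.
Band runs from +131.15° eastward to -126.70°, crossing the antimeridian.

102.15°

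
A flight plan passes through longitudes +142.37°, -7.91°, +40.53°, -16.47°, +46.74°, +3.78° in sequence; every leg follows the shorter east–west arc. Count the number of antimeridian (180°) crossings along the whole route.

0

Leg 1: +142.37° → -7.91°, shortest Δλ = -150.28° (west) — does not cross 180°.
Leg 2: -7.91° → +40.53°, shortest Δλ = 48.44° (east) — does not cross 180°.
Leg 3: +40.53° → -16.47°, shortest Δλ = -57.0° (west) — does not cross 180°.
Leg 4: -16.47° → +46.74°, shortest Δλ = 63.21° (east) — does not cross 180°.
Leg 5: +46.74° → +3.78°, shortest Δλ = -42.96° (west) — does not cross 180°.
Total crossings: 0.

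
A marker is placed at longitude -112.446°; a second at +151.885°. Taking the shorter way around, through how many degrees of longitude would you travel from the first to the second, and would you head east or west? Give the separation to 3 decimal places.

95.669° west

Raw difference: 151.885 − -112.446 = 264.331°.
Normalise into (−180°, 180°]: 264.331° − 360° = -95.669°.
Negative ⇒ the second point lies to the west; separation 95.669°.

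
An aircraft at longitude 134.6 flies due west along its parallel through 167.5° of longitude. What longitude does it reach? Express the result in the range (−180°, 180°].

-32.9°

Start at +134.6°; shift −167.5° → -32.9°.
-32.9° already lies in (−180°, 180°].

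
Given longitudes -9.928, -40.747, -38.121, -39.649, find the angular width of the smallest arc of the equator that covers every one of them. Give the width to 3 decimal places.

Sort the longitudes: -40.747°, -39.649°, -38.121°, -9.928°.
Eastward gaps between consecutive values (wrapping around): 1.098°, 1.528°, 28.193°, 329.181°.
Largest gap = 329.181° ⇒ minimal covering band is its complement: 360° − 329.181° = 30.819°.
Band runs from -40.747° eastward to -9.928°.

30.819°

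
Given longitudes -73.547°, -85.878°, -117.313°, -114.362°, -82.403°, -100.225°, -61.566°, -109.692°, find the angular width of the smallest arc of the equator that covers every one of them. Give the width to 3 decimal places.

55.747°

Sort the longitudes: -117.313°, -114.362°, -109.692°, -100.225°, -85.878°, -82.403°, -73.547°, -61.566°.
Eastward gaps between consecutive values (wrapping around): 2.951°, 4.670°, 9.467°, 14.347°, 3.475°, 8.856°, 11.981°, 304.253°.
Largest gap = 304.253° ⇒ minimal covering band is its complement: 360° − 304.253° = 55.747°.
Band runs from -117.313° eastward to -61.566°.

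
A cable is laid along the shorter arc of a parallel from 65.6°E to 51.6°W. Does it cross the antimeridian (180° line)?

Signed shortest Δλ = ((-51.6 − 65.6 + 180) mod 360) − 180 = -117.2°.
Going west by 117.2° from +65.6° reaches -51.6° without touching 180°.

No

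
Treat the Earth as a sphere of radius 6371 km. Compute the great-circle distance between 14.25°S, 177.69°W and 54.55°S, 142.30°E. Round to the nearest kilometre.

5656 km

Δλ = 142.30 − -177.69 = 319.99°; wrapped into (−180°, 180°]: -40.01°.
Δφ = -54.55 − -14.25 = -40.30°.
a = sin²(Δφ/2) + cos φ₁ · cos φ₂ · sin²(Δλ/2) = 0.184456.
c = 2·atan2(√a, √(1−a)) = 0.88784 rad → d = 6371·c ≈ 5656.44 km.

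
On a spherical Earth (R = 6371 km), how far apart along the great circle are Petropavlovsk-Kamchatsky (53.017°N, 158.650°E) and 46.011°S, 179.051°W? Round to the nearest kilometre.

11214 km

Δλ = -179.051 − 158.650 = -337.701°; wrapped into (−180°, 180°]: 22.299°.
Δφ = -46.011 − 53.017 = -99.028°.
a = sin²(Δφ/2) + cos φ₁ · cos φ₂ · sin²(Δλ/2) = 0.594081.
c = 2·atan2(√a, √(1−a)) = 1.76009 rad → d = 6371·c ≈ 11213.51 km.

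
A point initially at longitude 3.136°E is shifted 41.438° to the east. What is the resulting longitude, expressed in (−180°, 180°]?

Start at +3.136°; shift +41.438° → +44.574°.
+44.574° already lies in (−180°, 180°].

44.574°E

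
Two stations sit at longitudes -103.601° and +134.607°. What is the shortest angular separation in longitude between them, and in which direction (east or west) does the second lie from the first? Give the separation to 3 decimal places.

121.792° west

Raw difference: 134.607 − -103.601 = 238.208°.
Normalise into (−180°, 180°]: 238.208° − 360° = -121.792°.
Negative ⇒ the second point lies to the west; separation 121.792°.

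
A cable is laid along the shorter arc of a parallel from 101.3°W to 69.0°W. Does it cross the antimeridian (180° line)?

No

Signed shortest Δλ = ((-69.0 − -101.3 + 180) mod 360) − 180 = 32.3°.
Going east by 32.3° from -101.3° reaches -69.0° without touching 180°.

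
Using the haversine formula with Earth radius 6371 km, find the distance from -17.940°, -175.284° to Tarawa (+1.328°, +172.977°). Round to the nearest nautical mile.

1349 nmi

Δλ = 172.977 − -175.284 = 348.261°; wrapped into (−180°, 180°]: -11.739°.
Δφ = 1.328 − -17.940 = 19.268°.
a = sin²(Δφ/2) + cos φ₁ · cos φ₂ · sin²(Δλ/2) = 0.037954.
c = 2·atan2(√a, √(1−a)) = 0.39214 rad → d = 6371·c ≈ 2498.34 km ≈ 1349.00 nmi.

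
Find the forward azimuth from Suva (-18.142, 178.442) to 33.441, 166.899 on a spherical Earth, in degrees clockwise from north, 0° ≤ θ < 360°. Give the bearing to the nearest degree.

Δλ = 166.899 − 178.442 = -11.543°.
θ = atan2( sin Δλ · cos φ₂ , cos φ₁ · sin φ₂ − sin φ₁ · cos φ₂ · cos Δλ )
  = atan2(-0.16698, 0.77825) = -12.109° → normalised to [0°, 360°): 347.891°.

348°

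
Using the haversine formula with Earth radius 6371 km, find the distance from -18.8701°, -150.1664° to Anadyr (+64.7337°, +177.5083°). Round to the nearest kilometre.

9696 km

Δλ = 177.5083 − -150.1664 = 327.6747°; wrapped into (−180°, 180°]: -32.3253°.
Δφ = 64.7337 − -18.8701 = 83.6038°.
a = sin²(Δφ/2) + cos φ₁ · cos φ₂ · sin²(Δλ/2) = 0.475594.
c = 2·atan2(√a, √(1−a)) = 1.52197 rad → d = 6371·c ≈ 9696.44 km.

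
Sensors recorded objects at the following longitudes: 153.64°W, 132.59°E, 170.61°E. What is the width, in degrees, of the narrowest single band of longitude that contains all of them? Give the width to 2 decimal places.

73.77°

Sort the longitudes: -153.64°, +132.59°, +170.61°.
Eastward gaps between consecutive values (wrapping around): 286.23°, 38.02°, 35.75°.
Largest gap = 286.23° ⇒ minimal covering band is its complement: 360° − 286.23° = 73.77°.
Band runs from +132.59° eastward to -153.64°, crossing the antimeridian.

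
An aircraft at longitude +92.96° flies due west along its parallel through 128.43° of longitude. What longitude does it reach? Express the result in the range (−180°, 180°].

Start at +92.96°; shift −128.43° → -35.47°.
-35.47° already lies in (−180°, 180°].

-35.47°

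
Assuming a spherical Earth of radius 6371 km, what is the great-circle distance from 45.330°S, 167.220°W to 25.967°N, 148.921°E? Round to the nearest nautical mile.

Δλ = 148.921 − -167.220 = 316.141°; wrapped into (−180°, 180°]: -43.859°.
Δφ = 25.967 − -45.330 = 71.297°.
a = sin²(Δφ/2) + cos φ₁ · cos φ₂ · sin²(Δλ/2) = 0.427825.
c = 2·atan2(√a, √(1−a)) = 1.42594 rad → d = 6371·c ≈ 9084.66 km ≈ 4905.33 nmi.

4905 nmi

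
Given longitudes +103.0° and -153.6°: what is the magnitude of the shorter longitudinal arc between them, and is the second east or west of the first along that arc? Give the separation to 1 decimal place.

103.4° east

Raw difference: -153.6 − 103.0 = -256.6°.
Normalise into (−180°, 180°]: -256.6° + 360° = 103.4°.
Positive ⇒ the second point lies to the east; separation 103.4°.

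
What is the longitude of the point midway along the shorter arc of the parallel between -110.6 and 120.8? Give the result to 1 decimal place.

Signed shortest Δλ from -110.6° to +120.8° is -128.6°.
Midpoint longitude = -110.6° + (-128.6°)/2 = -110.6° − 64.3° = -174.9°.
(The naïve average (-110.6 + +120.8)/2 = 5.1° is on the wrong side of the globe.)

-174.9°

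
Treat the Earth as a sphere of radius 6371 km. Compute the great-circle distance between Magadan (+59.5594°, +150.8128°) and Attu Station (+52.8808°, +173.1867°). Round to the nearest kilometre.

1559 km

Δλ = 173.1867 − 150.8128 = 22.3739°.
Δφ = 52.8808 − 59.5594 = -6.6786°.
a = sin²(Δφ/2) + cos φ₁ · cos φ₂ · sin²(Δλ/2) = 0.014901.
c = 2·atan2(√a, √(1−a)) = 0.24475 rad → d = 6371·c ≈ 1559.32 km.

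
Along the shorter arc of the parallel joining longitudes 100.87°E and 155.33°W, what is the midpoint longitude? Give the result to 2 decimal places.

Signed shortest Δλ from +100.87° to -155.33° is +103.80°.
Midpoint longitude = +100.87° + (+103.80°)/2 = +100.87° + 51.90° = +152.77°.
(The naïve average (+100.87 + -155.33)/2 = -27.23° is on the wrong side of the globe.)

152.77°E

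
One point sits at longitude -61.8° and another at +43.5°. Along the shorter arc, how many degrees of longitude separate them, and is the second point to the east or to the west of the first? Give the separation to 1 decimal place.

Raw difference: 43.5 − -61.8 = 105.3°.
Normalise into (−180°, 180°]: 105.3° stays 105.3°.
Positive ⇒ the second point lies to the east; separation 105.3°.

105.3° east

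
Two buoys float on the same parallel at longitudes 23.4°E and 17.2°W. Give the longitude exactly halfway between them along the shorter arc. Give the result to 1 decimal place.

3.1°E

Signed shortest Δλ from +23.4° to -17.2° is -40.6°.
Midpoint longitude = +23.4° + (-40.6°)/2 = +23.4° − 20.3° = +3.1°.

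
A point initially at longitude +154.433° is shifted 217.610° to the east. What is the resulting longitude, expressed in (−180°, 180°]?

+12.043°

Start at +154.433°; shift +217.610° → +372.043°.
+372.043° lies outside (−180°, 180°]; subtract 360° → +12.043°.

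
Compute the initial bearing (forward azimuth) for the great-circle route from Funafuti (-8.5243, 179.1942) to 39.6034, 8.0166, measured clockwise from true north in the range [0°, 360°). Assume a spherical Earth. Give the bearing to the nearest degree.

347°

Δλ = 8.0166 − 179.1942 = -171.1776°.
θ = atan2( sin Δλ · cos φ₂ , cos φ₁ · sin φ₂ − sin φ₁ · cos φ₂ · cos Δλ )
  = atan2(-0.11817, 0.51757) = -12.861° → normalised to [0°, 360°): 347.139°.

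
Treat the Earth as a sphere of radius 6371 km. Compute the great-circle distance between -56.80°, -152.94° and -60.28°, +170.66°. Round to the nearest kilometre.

2119 km

Δλ = 170.66 − -152.94 = 323.60°; wrapped into (−180°, 180°]: -36.40°.
Δφ = -60.28 − -56.80 = -3.48°.
a = sin²(Δφ/2) + cos φ₁ · cos φ₂ · sin²(Δλ/2) = 0.027404.
c = 2·atan2(√a, √(1−a)) = 0.33261 rad → d = 6371·c ≈ 2119.08 km.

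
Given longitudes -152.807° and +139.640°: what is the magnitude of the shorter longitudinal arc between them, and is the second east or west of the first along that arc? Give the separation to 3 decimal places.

67.553° west

Raw difference: 139.640 − -152.807 = 292.447°.
Normalise into (−180°, 180°]: 292.447° − 360° = -67.553°.
Negative ⇒ the second point lies to the west; separation 67.553°.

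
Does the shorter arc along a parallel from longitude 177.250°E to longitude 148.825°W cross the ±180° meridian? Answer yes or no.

Yes

Naïve |-148.825 − 177.250| = 326.075° > 180°, so the shorter arc goes the other way round — across 180°.
Signed shortest Δλ = ((-148.825 − 177.250 + 180) mod 360) − 180 = 33.925°.
Going east by 33.925° from +177.250° passes through 180° before reaching -148.825°.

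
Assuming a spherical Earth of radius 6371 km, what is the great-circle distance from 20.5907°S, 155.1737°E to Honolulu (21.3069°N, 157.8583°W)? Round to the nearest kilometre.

6909 km

Δλ = -157.8583 − 155.1737 = -313.0320°; wrapped into (−180°, 180°]: 46.9680°.
Δφ = 21.3069 − -20.5907 = 41.8976°.
a = sin²(Δφ/2) + cos φ₁ · cos φ₂ · sin²(Δλ/2) = 0.266322.
c = 2·atan2(√a, √(1−a)) = 1.08450 rad → d = 6371·c ≈ 6909.34 km.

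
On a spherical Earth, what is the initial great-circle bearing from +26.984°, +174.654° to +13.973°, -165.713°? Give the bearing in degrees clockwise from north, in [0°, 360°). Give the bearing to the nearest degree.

Δλ = -165.713 − 174.654 = -340.367°; wrapped into (−180°, 180°]: 19.633°.
θ = atan2( sin Δλ · cos φ₂ , cos φ₁ · sin φ₂ − sin φ₁ · cos φ₂ · cos Δλ )
  = atan2(0.32605, -0.19954) = 121.466° → normalised to [0°, 360°): 121.466°.

121°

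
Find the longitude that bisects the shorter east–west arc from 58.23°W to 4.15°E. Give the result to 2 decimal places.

Signed shortest Δλ from -58.23° to +4.15° is +62.38°.
Midpoint longitude = -58.23° + (+62.38°)/2 = -58.23° + 31.19° = -27.04°.

27.04°W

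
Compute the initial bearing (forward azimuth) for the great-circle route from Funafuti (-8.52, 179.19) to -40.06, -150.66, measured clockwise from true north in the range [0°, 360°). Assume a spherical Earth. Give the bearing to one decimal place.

Δλ = -150.66 − 179.19 = -329.85°; wrapped into (−180°, 180°]: 30.15°.
θ = atan2( sin Δλ · cos φ₂ , cos φ₁ · sin φ₂ − sin φ₁ · cos φ₂ · cos Δλ )
  = atan2(0.38442, -0.53843) = 144.475° → normalised to [0°, 360°): 144.475°.

144.5°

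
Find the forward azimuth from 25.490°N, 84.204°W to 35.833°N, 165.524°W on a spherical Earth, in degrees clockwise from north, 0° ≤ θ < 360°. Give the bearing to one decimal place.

Δλ = -165.524 − -84.204 = -81.320°.
θ = atan2( sin Δλ · cos φ₂ , cos φ₁ · sin φ₂ − sin φ₁ · cos φ₂ · cos Δλ )
  = atan2(-0.80144, 0.47579) = -59.304° → normalised to [0°, 360°): 300.696°.

300.7°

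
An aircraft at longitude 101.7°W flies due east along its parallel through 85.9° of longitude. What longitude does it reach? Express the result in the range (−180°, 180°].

15.8°W

Start at -101.7°; shift +85.9° → -15.8°.
-15.8° already lies in (−180°, 180°].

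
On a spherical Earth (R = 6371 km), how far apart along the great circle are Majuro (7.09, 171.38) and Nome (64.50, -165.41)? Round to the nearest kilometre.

Δλ = -165.41 − 171.38 = -336.79°; wrapped into (−180°, 180°]: 23.21°.
Δφ = 64.50 − 7.09 = 57.41°.
a = sin²(Δφ/2) + cos φ₁ · cos φ₂ · sin²(Δλ/2) = 0.247976.
c = 2·atan2(√a, √(1−a)) = 1.04252 rad → d = 6371·c ≈ 6641.88 km.

6642 km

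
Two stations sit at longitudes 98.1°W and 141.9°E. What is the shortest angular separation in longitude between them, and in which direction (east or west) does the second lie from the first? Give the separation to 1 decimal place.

Raw difference: 141.9 − -98.1 = 240.0°.
Normalise into (−180°, 180°]: 240.0° − 360° = -120.0°.
Negative ⇒ the second point lies to the west; separation 120.0°.

120.0° west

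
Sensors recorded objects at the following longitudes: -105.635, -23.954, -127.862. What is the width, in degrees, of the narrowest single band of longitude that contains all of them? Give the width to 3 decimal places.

103.908°

Sort the longitudes: -127.862°, -105.635°, -23.954°.
Eastward gaps between consecutive values (wrapping around): 22.227°, 81.681°, 256.092°.
Largest gap = 256.092° ⇒ minimal covering band is its complement: 360° − 256.092° = 103.908°.
Band runs from -127.862° eastward to -23.954°.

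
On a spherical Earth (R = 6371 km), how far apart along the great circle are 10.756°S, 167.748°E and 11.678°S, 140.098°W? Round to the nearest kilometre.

5681 km

Δλ = -140.098 − 167.748 = -307.846°; wrapped into (−180°, 180°]: 52.154°.
Δφ = -11.678 − -10.756 = -0.922°.
a = sin²(Δφ/2) + cos φ₁ · cos φ₂ · sin²(Δλ/2) = 0.185970.
c = 2·atan2(√a, √(1−a)) = 0.89174 rad → d = 6371·c ≈ 5681.26 km.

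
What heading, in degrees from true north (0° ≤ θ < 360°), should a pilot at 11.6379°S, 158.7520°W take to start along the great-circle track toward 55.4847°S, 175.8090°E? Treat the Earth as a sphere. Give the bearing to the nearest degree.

Δλ = 175.8090 − -158.7520 = 334.5610°; wrapped into (−180°, 180°]: -25.4390°.
θ = atan2( sin Δλ · cos φ₂ , cos φ₁ · sin φ₂ − sin φ₁ · cos φ₂ · cos Δλ )
  = atan2(-0.24339, -0.70381) = -160.924° → normalised to [0°, 360°): 199.076°.

199°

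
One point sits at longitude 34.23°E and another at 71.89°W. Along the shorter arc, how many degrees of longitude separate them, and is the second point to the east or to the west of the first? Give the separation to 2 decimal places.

106.12° west

Raw difference: -71.89 − 34.23 = -106.12°.
Normalise into (−180°, 180°]: -106.12° stays -106.12°.
Negative ⇒ the second point lies to the west; separation 106.12°.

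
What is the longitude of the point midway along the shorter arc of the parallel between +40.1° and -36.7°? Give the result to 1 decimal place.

Signed shortest Δλ from +40.1° to -36.7° is -76.8°.
Midpoint longitude = +40.1° + (-76.8°)/2 = +40.1° − 38.4° = +1.7°.

+1.7°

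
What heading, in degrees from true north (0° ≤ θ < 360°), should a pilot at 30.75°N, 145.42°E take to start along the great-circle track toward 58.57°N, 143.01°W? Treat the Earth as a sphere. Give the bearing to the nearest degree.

Δλ = -143.01 − 145.42 = -288.43°; wrapped into (−180°, 180°]: 71.57°.
θ = atan2( sin Δλ · cos φ₂ , cos φ₁ · sin φ₂ − sin φ₁ · cos φ₂ · cos Δλ )
  = atan2(0.49471, 0.64902) = 37.316° → normalised to [0°, 360°): 37.316°.

37°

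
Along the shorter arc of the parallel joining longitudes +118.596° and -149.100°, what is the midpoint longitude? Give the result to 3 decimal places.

+164.748°

Signed shortest Δλ from +118.596° to -149.100° is +92.304°.
Midpoint longitude = +118.596° + (+92.304°)/2 = +118.596° + 46.152° = +164.748°.
(The naïve average (+118.596 + -149.100)/2 = -15.252° is on the wrong side of the globe.)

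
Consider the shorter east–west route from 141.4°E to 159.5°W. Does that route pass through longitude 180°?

Naïve |-159.5 − 141.4| = 300.9° > 180°, so the shorter arc goes the other way round — across 180°.
Signed shortest Δλ = ((-159.5 − 141.4 + 180) mod 360) − 180 = 59.1°.
Going east by 59.1° from +141.4° passes through 180° before reaching -159.5°.

Yes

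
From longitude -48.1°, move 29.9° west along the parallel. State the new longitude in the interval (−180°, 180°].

-78.0°

Start at -48.1°; shift −29.9° → -78.0°.
-78.0° already lies in (−180°, 180°].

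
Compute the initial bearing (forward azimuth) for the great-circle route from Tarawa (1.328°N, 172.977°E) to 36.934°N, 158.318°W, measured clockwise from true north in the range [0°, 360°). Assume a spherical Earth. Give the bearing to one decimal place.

33.3°

Δλ = -158.318 − 172.977 = -331.295°; wrapped into (−180°, 180°]: 28.705°.
θ = atan2( sin Δλ · cos φ₂ , cos φ₁ · sin φ₂ − sin φ₁ · cos φ₂ · cos Δλ )
  = atan2(0.38392, 0.58448) = 33.299° → normalised to [0°, 360°): 33.299°.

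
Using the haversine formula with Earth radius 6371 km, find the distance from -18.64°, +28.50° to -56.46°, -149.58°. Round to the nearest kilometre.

11662 km

Δλ = -149.58 − 28.50 = -178.08°.
Δφ = -56.46 − -18.64 = -37.82°.
a = sin²(Δφ/2) + cos φ₁ · cos φ₂ · sin²(Δλ/2) = 0.628419.
c = 2·atan2(√a, √(1−a)) = 1.83055 rad → d = 6371·c ≈ 11662.41 km.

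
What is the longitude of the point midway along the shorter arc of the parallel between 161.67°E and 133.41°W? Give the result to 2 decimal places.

Signed shortest Δλ from +161.67° to -133.41° is +64.92°.
Midpoint longitude = +161.67° + (+64.92°)/2 = +161.67° + 32.46° = +194.13°.
Normalise into (−180°, 180°]: -165.87°.
(The naïve average (+161.67 + -133.41)/2 = 14.13° is on the wrong side of the globe.)

165.87°W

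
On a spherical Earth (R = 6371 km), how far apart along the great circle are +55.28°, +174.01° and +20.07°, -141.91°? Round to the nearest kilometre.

5361 km

Δλ = -141.91 − 174.01 = -315.92°; wrapped into (−180°, 180°]: 44.08°.
Δφ = 20.07 − 55.28 = -35.21°.
a = sin²(Δφ/2) + cos φ₁ · cos φ₂ · sin²(Δλ/2) = 0.166811.
c = 2·atan2(√a, √(1−a)) = 0.84146 rad → d = 6371·c ≈ 5360.92 km.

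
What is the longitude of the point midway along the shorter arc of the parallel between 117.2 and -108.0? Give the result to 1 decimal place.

-175.4°

Signed shortest Δλ from +117.2° to -108.0° is +134.8°.
Midpoint longitude = +117.2° + (+134.8°)/2 = +117.2° + 67.4° = +184.6°.
Normalise into (−180°, 180°]: -175.4°.
(The naïve average (+117.2 + -108.0)/2 = 4.6° is on the wrong side of the globe.)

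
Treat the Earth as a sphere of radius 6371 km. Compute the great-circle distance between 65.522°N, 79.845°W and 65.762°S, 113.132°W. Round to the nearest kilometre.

14839 km

Δλ = -113.132 − -79.845 = -33.287°.
Δφ = -65.762 − 65.522 = -131.284°.
a = sin²(Δφ/2) + cos φ₁ · cos φ₂ · sin²(Δλ/2) = 0.843850.
c = 2·atan2(√a, √(1−a)) = 2.32911 rad → d = 6371·c ≈ 14838.77 km.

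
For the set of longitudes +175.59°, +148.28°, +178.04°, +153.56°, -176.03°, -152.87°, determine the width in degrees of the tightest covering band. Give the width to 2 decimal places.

Sort the longitudes: -176.03°, -152.87°, +148.28°, +153.56°, +175.59°, +178.04°.
Eastward gaps between consecutive values (wrapping around): 23.16°, 301.15°, 5.28°, 22.03°, 2.45°, 5.93°.
Largest gap = 301.15° ⇒ minimal covering band is its complement: 360° − 301.15° = 58.85°.
Band runs from +148.28° eastward to -152.87°, crossing the antimeridian.

58.85°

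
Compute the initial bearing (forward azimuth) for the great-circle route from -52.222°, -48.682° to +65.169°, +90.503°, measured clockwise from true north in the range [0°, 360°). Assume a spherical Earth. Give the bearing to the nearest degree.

42°

Δλ = 90.503 − -48.682 = 139.185°.
θ = atan2( sin Δλ · cos φ₂ , cos φ₁ · sin φ₂ − sin φ₁ · cos φ₂ · cos Δλ )
  = atan2(0.27448, 0.30476) = 42.007° → normalised to [0°, 360°): 42.007°.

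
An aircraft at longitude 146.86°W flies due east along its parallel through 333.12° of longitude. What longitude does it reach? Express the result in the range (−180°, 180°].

Start at -146.86°; shift +333.12° → +186.26°.
+186.26° lies outside (−180°, 180°]; subtract 360° → -173.74°.

173.74°W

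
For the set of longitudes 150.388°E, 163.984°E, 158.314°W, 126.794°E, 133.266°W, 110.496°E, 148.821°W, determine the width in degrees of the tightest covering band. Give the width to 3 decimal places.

116.238°

Sort the longitudes: -158.314°, -148.821°, -133.266°, +110.496°, +126.794°, +150.388°, +163.984°.
Eastward gaps between consecutive values (wrapping around): 9.493°, 15.555°, 243.762°, 16.298°, 23.594°, 13.596°, 37.702°.
Largest gap = 243.762° ⇒ minimal covering band is its complement: 360° − 243.762° = 116.238°.
Band runs from +110.496° eastward to -133.266°, crossing the antimeridian.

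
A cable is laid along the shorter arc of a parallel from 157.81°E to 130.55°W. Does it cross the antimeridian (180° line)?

Yes

Naïve |-130.55 − 157.81| = 288.36° > 180°, so the shorter arc goes the other way round — across 180°.
Signed shortest Δλ = ((-130.55 − 157.81 + 180) mod 360) − 180 = 71.64°.
Going east by 71.64° from +157.81° passes through 180° before reaching -130.55°.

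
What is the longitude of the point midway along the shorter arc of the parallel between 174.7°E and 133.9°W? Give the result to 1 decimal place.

Signed shortest Δλ from +174.7° to -133.9° is +51.4°.
Midpoint longitude = +174.7° + (+51.4°)/2 = +174.7° + 25.7° = +200.4°.
Normalise into (−180°, 180°]: -159.6°.
(The naïve average (+174.7 + -133.9)/2 = 20.4° is on the wrong side of the globe.)

159.6°W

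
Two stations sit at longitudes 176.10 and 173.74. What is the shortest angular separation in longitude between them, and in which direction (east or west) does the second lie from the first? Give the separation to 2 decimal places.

Raw difference: 173.74 − 176.10 = -2.36°.
Normalise into (−180°, 180°]: -2.36° stays -2.36°.
Negative ⇒ the second point lies to the west; separation 2.36°.

2.36° west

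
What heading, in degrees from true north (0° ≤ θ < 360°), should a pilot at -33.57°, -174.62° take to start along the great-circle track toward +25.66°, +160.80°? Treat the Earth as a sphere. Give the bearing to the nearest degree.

335°

Δλ = 160.80 − -174.62 = 335.42°; wrapped into (−180°, 180°]: -24.58°.
θ = atan2( sin Δλ · cos φ₂ , cos φ₁ · sin φ₂ − sin φ₁ · cos φ₂ · cos Δλ )
  = atan2(-0.37494, 0.81406) = -24.730° → normalised to [0°, 360°): 335.270°.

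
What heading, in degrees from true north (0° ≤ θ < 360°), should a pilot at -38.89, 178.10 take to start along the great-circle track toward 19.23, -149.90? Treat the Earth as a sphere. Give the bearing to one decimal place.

33.4°

Δλ = -149.90 − 178.10 = -328.00°; wrapped into (−180°, 180°]: 32.00°.
θ = atan2( sin Δλ · cos φ₂ , cos φ₁ · sin φ₂ − sin φ₁ · cos φ₂ · cos Δλ )
  = atan2(0.50035, 0.75908) = 33.391° → normalised to [0°, 360°): 33.391°.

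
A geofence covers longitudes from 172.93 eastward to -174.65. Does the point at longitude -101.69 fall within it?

No

Band width going east from +172.93° to -174.65°: ((-174.65 − 172.93) mod 360) = 12.42°.
Offset of -101.69° east of the west edge: ((-101.69 − 172.93) mod 360) = 85.38°.
85.38° > 12.42° ⇒ outside.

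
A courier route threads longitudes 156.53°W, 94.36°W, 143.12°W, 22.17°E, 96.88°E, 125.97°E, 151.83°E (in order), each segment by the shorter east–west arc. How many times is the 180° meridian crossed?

Leg 1: -156.53° → -94.36°, shortest Δλ = 62.17° (east) — does not cross 180°.
Leg 2: -94.36° → -143.12°, shortest Δλ = -48.76° (west) — does not cross 180°.
Leg 3: -143.12° → +22.17°, shortest Δλ = 165.29° (east) — does not cross 180°.
Leg 4: +22.17° → +96.88°, shortest Δλ = 74.71° (east) — does not cross 180°.
Leg 5: +96.88° → +125.97°, shortest Δλ = 29.09° (east) — does not cross 180°.
Leg 6: +125.97° → +151.83°, shortest Δλ = 25.86° (east) — does not cross 180°.
Total crossings: 0.

0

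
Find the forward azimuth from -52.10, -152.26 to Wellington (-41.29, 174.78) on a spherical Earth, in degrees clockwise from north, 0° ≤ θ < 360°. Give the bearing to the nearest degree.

283°

Δλ = 174.78 − -152.26 = 327.04°; wrapped into (−180°, 180°]: -32.96°.
θ = atan2( sin Δλ · cos φ₂ , cos φ₁ · sin φ₂ − sin φ₁ · cos φ₂ · cos Δλ )
  = atan2(-0.40879, 0.09213) = -77.300° → normalised to [0°, 360°): 282.700°.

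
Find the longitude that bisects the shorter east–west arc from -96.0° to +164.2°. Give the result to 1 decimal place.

-145.9°

Signed shortest Δλ from -96.0° to +164.2° is -99.8°.
Midpoint longitude = -96.0° + (-99.8°)/2 = -96.0° − 49.9° = -145.9°.
(The naïve average (-96.0 + +164.2)/2 = 34.1° is on the wrong side of the globe.)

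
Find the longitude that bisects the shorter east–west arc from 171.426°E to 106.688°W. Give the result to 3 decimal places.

147.631°W

Signed shortest Δλ from +171.426° to -106.688° is +81.886°.
Midpoint longitude = +171.426° + (+81.886°)/2 = +171.426° + 40.943° = +212.369°.
Normalise into (−180°, 180°]: -147.631°.
(The naïve average (+171.426 + -106.688)/2 = 32.369° is on the wrong side of the globe.)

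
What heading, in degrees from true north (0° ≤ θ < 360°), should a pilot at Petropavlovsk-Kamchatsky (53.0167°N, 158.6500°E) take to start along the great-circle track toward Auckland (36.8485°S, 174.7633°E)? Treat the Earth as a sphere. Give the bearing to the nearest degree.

167°

Δλ = 174.7633 − 158.6500 = 16.1133°.
θ = atan2( sin Δλ · cos φ₂ , cos φ₁ · sin φ₂ − sin φ₁ · cos φ₂ · cos Δλ )
  = atan2(0.22209, -0.97489) = 167.166° → normalised to [0°, 360°): 167.166°.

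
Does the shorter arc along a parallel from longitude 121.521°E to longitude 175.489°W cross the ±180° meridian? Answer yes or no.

Naïve |-175.489 − 121.521| = 297.01° > 180°, so the shorter arc goes the other way round — across 180°.
Signed shortest Δλ = ((-175.489 − 121.521 + 180) mod 360) − 180 = 62.99°.
Going east by 62.99° from +121.521° passes through 180° before reaching -175.489°.

Yes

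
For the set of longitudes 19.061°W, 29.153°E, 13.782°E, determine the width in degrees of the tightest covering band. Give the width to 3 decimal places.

48.214°

Sort the longitudes: -19.061°, +13.782°, +29.153°.
Eastward gaps between consecutive values (wrapping around): 32.843°, 15.371°, 311.786°.
Largest gap = 311.786° ⇒ minimal covering band is its complement: 360° − 311.786° = 48.214°.
Band runs from -19.061° eastward to +29.153°.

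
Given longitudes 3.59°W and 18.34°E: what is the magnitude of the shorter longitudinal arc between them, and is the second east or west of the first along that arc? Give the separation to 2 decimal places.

Raw difference: 18.34 − -3.59 = 21.93°.
Normalise into (−180°, 180°]: 21.93° stays 21.93°.
Positive ⇒ the second point lies to the east; separation 21.93°.

21.93° east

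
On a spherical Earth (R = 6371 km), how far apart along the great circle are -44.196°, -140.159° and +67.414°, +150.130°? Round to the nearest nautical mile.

7399 nmi

Δλ = 150.130 − -140.159 = 290.289°; wrapped into (−180°, 180°]: -69.711°.
Δφ = 67.414 − -44.196 = 111.610°.
a = sin²(Δφ/2) + cos φ₁ · cos φ₂ · sin²(Δλ/2) = 0.774083.
c = 2·atan2(√a, √(1−a)) = 2.15097 rad → d = 6371·c ≈ 13703.80 km ≈ 7399.46 nmi.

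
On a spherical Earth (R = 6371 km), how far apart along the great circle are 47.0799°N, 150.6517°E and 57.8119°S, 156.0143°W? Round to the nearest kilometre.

Δλ = -156.0143 − 150.6517 = -306.6660°; wrapped into (−180°, 180°]: 53.3340°.
Δφ = -57.8119 − 47.0799 = -104.8918°.
a = sin²(Δφ/2) + cos φ₁ · cos φ₂ · sin²(Δλ/2) = 0.701566.
c = 2·atan2(√a, √(1−a)) = 1.98573 rad → d = 6371·c ≈ 12651.10 km.

12651 km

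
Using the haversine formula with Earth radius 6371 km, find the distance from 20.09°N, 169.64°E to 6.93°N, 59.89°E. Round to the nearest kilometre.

Δλ = 59.89 − 169.64 = -109.75°.
Δφ = 6.93 − 20.09 = -13.16°.
a = sin²(Δφ/2) + cos φ₁ · cos φ₂ · sin²(Δλ/2) = 0.636796.
c = 2·atan2(√a, √(1−a)) = 1.84792 rad → d = 6371·c ≈ 11773.11 km.

11773 km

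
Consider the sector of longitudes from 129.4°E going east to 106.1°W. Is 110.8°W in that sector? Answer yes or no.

Band width going east from +129.4° to -106.1°: ((-106.1 − 129.4) mod 360) = 124.5°.
Offset of -110.8° east of the west edge: ((-110.8 − 129.4) mod 360) = 119.8°.
119.8° ≤ 124.5° ⇒ inside.

Yes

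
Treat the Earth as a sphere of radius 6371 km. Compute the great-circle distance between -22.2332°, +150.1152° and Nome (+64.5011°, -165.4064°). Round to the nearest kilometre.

Δλ = -165.4064 − 150.1152 = -315.5216°; wrapped into (−180°, 180°]: 44.4784°.
Δφ = 64.5011 − -22.2332 = 86.7343°.
a = sin²(Δφ/2) + cos φ₁ · cos φ₂ · sin²(Δλ/2) = 0.528597.
c = 2·atan2(√a, √(1−a)) = 1.62802 rad → d = 6371·c ≈ 10372.13 km.

10372 km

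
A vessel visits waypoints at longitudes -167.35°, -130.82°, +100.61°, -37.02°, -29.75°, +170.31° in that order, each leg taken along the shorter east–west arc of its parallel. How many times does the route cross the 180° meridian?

2

Leg 1: -167.35° → -130.82°, shortest Δλ = 36.53° (east) — does not cross 180°.
Leg 2: -130.82° → +100.61°, shortest Δλ = -128.57° (west) — crosses 180°.
Leg 3: +100.61° → -37.02°, shortest Δλ = -137.63° (west) — does not cross 180°.
Leg 4: -37.02° → -29.75°, shortest Δλ = 7.27° (east) — does not cross 180°.
Leg 5: -29.75° → +170.31°, shortest Δλ = -159.94° (west) — crosses 180°.
Total crossings: 2.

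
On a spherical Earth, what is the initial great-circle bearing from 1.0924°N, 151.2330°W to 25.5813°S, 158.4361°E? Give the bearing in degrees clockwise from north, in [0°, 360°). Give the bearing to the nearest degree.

237°

Δλ = 158.4361 − -151.2330 = 309.6691°; wrapped into (−180°, 180°]: -50.3309°.
θ = atan2( sin Δλ · cos φ₂ , cos φ₁ · sin φ₂ − sin φ₁ · cos φ₂ · cos Δλ )
  = atan2(-0.69429, -0.44269) = -122.522° → normalised to [0°, 360°): 237.478°.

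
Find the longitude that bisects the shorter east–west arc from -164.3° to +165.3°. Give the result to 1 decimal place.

Signed shortest Δλ from -164.3° to +165.3° is -30.4°.
Midpoint longitude = -164.3° + (-30.4°)/2 = -164.3° − 15.2° = -179.5°.
(The naïve average (-164.3 + +165.3)/2 = 0.5° is on the wrong side of the globe.)

-179.5°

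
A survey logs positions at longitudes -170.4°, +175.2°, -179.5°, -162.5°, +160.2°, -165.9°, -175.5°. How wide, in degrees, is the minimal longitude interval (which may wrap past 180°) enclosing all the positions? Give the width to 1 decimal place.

Sort the longitudes: -179.5°, -175.5°, -170.4°, -165.9°, -162.5°, +160.2°, +175.2°.
Eastward gaps between consecutive values (wrapping around): 4.0°, 5.1°, 4.5°, 3.4°, 322.7°, 15.0°, 5.3°.
Largest gap = 322.7° ⇒ minimal covering band is its complement: 360° − 322.7° = 37.3°.
Band runs from +160.2° eastward to -162.5°, crossing the antimeridian.

37.3°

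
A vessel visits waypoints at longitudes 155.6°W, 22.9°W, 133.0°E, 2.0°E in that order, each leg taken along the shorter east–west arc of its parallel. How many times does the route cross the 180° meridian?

0

Leg 1: -155.6° → -22.9°, shortest Δλ = 132.7° (east) — does not cross 180°.
Leg 2: -22.9° → +133.0°, shortest Δλ = 155.9° (east) — does not cross 180°.
Leg 3: +133.0° → +2.0°, shortest Δλ = -131.0° (west) — does not cross 180°.
Total crossings: 0.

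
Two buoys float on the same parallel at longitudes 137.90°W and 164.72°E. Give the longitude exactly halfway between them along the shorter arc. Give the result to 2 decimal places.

Signed shortest Δλ from -137.90° to +164.72° is -57.38°.
Midpoint longitude = -137.90° + (-57.38°)/2 = -137.90° − 28.69° = -166.59°.
(The naïve average (-137.90 + +164.72)/2 = 13.41° is on the wrong side of the globe.)

166.59°W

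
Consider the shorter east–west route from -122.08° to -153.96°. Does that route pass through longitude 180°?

Signed shortest Δλ = ((-153.96 − -122.08 + 180) mod 360) − 180 = -31.88°.
Going west by 31.88° from -122.08° reaches -153.96° without touching 180°.

No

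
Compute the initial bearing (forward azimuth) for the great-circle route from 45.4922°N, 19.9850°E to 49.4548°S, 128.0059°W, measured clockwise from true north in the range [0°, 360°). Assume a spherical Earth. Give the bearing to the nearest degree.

248°

Δλ = -128.0059 − 19.9850 = -147.9909°.
θ = atan2( sin Δλ · cos φ₂ , cos φ₁ · sin φ₂ − sin φ₁ · cos φ₂ · cos Δλ )
  = atan2(-0.34456, -0.13959) = -112.054° → normalised to [0°, 360°): 247.946°.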